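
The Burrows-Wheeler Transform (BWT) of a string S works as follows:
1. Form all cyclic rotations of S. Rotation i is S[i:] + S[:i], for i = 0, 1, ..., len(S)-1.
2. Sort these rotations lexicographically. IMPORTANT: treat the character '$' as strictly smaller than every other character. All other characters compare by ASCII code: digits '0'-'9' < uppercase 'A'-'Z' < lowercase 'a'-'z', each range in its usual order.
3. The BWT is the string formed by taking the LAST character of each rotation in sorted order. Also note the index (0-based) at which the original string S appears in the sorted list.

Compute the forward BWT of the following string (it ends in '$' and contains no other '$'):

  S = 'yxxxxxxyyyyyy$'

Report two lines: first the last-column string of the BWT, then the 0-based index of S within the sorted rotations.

All 14 rotations (rotation i = S[i:]+S[:i]):
  rot[0] = yxxxxxxyyyyyy$
  rot[1] = xxxxxxyyyyyy$y
  rot[2] = xxxxxyyyyyy$yx
  rot[3] = xxxxyyyyyy$yxx
  rot[4] = xxxyyyyyy$yxxx
  rot[5] = xxyyyyyy$yxxxx
  rot[6] = xyyyyyy$yxxxxx
  rot[7] = yyyyyy$yxxxxxx
  rot[8] = yyyyy$yxxxxxxy
  rot[9] = yyyy$yxxxxxxyy
  rot[10] = yyy$yxxxxxxyyy
  rot[11] = yy$yxxxxxxyyyy
  rot[12] = y$yxxxxxxyyyyy
  rot[13] = $yxxxxxxyyyyyy
Sorted (with $ < everything):
  sorted[0] = $yxxxxxxyyyyyy  (last char: 'y')
  sorted[1] = xxxxxxyyyyyy$y  (last char: 'y')
  sorted[2] = xxxxxyyyyyy$yx  (last char: 'x')
  sorted[3] = xxxxyyyyyy$yxx  (last char: 'x')
  sorted[4] = xxxyyyyyy$yxxx  (last char: 'x')
  sorted[5] = xxyyyyyy$yxxxx  (last char: 'x')
  sorted[6] = xyyyyyy$yxxxxx  (last char: 'x')
  sorted[7] = y$yxxxxxxyyyyy  (last char: 'y')
  sorted[8] = yxxxxxxyyyyyy$  (last char: '$')
  sorted[9] = yy$yxxxxxxyyyy  (last char: 'y')
  sorted[10] = yyy$yxxxxxxyyy  (last char: 'y')
  sorted[11] = yyyy$yxxxxxxyy  (last char: 'y')
  sorted[12] = yyyyy$yxxxxxxy  (last char: 'y')
  sorted[13] = yyyyyy$yxxxxxx  (last char: 'x')
Last column: yyxxxxxy$yyyyx
Original string S is at sorted index 8

Answer: yyxxxxxy$yyyyx
8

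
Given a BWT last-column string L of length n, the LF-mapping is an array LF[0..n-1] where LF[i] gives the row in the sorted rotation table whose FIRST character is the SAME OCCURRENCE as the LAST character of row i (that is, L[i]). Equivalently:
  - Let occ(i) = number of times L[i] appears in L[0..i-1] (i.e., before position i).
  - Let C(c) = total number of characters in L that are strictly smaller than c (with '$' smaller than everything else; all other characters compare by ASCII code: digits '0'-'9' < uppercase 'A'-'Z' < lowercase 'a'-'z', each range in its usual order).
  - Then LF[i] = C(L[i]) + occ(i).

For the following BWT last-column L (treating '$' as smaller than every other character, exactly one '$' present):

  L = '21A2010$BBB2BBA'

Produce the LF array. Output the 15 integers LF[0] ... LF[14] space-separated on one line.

Char counts: '$':1, '0':2, '1':2, '2':3, 'A':2, 'B':5
C (first-col start): C('$')=0, C('0')=1, C('1')=3, C('2')=5, C('A')=8, C('B')=10
L[0]='2': occ=0, LF[0]=C('2')+0=5+0=5
L[1]='1': occ=0, LF[1]=C('1')+0=3+0=3
L[2]='A': occ=0, LF[2]=C('A')+0=8+0=8
L[3]='2': occ=1, LF[3]=C('2')+1=5+1=6
L[4]='0': occ=0, LF[4]=C('0')+0=1+0=1
L[5]='1': occ=1, LF[5]=C('1')+1=3+1=4
L[6]='0': occ=1, LF[6]=C('0')+1=1+1=2
L[7]='$': occ=0, LF[7]=C('$')+0=0+0=0
L[8]='B': occ=0, LF[8]=C('B')+0=10+0=10
L[9]='B': occ=1, LF[9]=C('B')+1=10+1=11
L[10]='B': occ=2, LF[10]=C('B')+2=10+2=12
L[11]='2': occ=2, LF[11]=C('2')+2=5+2=7
L[12]='B': occ=3, LF[12]=C('B')+3=10+3=13
L[13]='B': occ=4, LF[13]=C('B')+4=10+4=14
L[14]='A': occ=1, LF[14]=C('A')+1=8+1=9

Answer: 5 3 8 6 1 4 2 0 10 11 12 7 13 14 9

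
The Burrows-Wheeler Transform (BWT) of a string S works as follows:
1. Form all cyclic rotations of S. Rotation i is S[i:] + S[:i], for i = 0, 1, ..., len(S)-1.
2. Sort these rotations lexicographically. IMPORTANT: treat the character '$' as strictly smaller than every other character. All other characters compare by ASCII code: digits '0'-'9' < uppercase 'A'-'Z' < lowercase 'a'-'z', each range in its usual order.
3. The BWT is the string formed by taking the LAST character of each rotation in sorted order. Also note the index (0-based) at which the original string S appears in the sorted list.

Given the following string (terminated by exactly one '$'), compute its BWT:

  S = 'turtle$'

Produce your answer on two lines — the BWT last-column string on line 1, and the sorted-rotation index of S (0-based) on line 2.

Answer: eltur$t
5

Derivation:
All 7 rotations (rotation i = S[i:]+S[:i]):
  rot[0] = turtle$
  rot[1] = urtle$t
  rot[2] = rtle$tu
  rot[3] = tle$tur
  rot[4] = le$turt
  rot[5] = e$turtl
  rot[6] = $turtle
Sorted (with $ < everything):
  sorted[0] = $turtle  (last char: 'e')
  sorted[1] = e$turtl  (last char: 'l')
  sorted[2] = le$turt  (last char: 't')
  sorted[3] = rtle$tu  (last char: 'u')
  sorted[4] = tle$tur  (last char: 'r')
  sorted[5] = turtle$  (last char: '$')
  sorted[6] = urtle$t  (last char: 't')
Last column: eltur$t
Original string S is at sorted index 5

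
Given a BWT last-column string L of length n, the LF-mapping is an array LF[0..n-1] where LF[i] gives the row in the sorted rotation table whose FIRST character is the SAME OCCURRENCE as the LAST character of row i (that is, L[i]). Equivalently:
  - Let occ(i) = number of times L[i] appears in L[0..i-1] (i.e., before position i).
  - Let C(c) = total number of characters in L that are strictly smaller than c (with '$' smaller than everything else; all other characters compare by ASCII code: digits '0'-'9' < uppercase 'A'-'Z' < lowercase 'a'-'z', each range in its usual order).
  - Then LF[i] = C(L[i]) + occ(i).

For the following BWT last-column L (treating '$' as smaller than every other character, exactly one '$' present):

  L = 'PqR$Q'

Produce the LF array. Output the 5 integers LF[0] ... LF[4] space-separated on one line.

Char counts: '$':1, 'P':1, 'Q':1, 'R':1, 'q':1
C (first-col start): C('$')=0, C('P')=1, C('Q')=2, C('R')=3, C('q')=4
L[0]='P': occ=0, LF[0]=C('P')+0=1+0=1
L[1]='q': occ=0, LF[1]=C('q')+0=4+0=4
L[2]='R': occ=0, LF[2]=C('R')+0=3+0=3
L[3]='$': occ=0, LF[3]=C('$')+0=0+0=0
L[4]='Q': occ=0, LF[4]=C('Q')+0=2+0=2

Answer: 1 4 3 0 2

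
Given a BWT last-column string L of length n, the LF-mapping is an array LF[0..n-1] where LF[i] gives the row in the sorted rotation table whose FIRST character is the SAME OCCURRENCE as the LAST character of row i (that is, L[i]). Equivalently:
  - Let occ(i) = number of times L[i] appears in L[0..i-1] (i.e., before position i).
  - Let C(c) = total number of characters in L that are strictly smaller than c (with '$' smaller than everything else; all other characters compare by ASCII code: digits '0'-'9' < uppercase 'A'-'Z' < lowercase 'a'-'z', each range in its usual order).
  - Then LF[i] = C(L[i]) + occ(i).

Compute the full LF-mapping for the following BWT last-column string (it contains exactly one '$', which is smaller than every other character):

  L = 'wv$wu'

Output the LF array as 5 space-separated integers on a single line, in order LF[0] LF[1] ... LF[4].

Answer: 3 2 0 4 1

Derivation:
Char counts: '$':1, 'u':1, 'v':1, 'w':2
C (first-col start): C('$')=0, C('u')=1, C('v')=2, C('w')=3
L[0]='w': occ=0, LF[0]=C('w')+0=3+0=3
L[1]='v': occ=0, LF[1]=C('v')+0=2+0=2
L[2]='$': occ=0, LF[2]=C('$')+0=0+0=0
L[3]='w': occ=1, LF[3]=C('w')+1=3+1=4
L[4]='u': occ=0, LF[4]=C('u')+0=1+0=1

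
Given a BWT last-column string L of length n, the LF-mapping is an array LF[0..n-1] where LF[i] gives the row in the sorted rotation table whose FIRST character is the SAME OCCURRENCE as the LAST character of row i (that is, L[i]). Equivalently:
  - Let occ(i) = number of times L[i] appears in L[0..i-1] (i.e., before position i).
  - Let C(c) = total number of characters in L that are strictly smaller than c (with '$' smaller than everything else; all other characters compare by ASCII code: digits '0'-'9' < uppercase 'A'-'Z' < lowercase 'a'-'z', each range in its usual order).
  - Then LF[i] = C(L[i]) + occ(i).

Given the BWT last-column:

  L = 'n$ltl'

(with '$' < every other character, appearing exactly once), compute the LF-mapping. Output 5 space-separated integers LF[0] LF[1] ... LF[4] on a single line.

Answer: 3 0 1 4 2

Derivation:
Char counts: '$':1, 'l':2, 'n':1, 't':1
C (first-col start): C('$')=0, C('l')=1, C('n')=3, C('t')=4
L[0]='n': occ=0, LF[0]=C('n')+0=3+0=3
L[1]='$': occ=0, LF[1]=C('$')+0=0+0=0
L[2]='l': occ=0, LF[2]=C('l')+0=1+0=1
L[3]='t': occ=0, LF[3]=C('t')+0=4+0=4
L[4]='l': occ=1, LF[4]=C('l')+1=1+1=2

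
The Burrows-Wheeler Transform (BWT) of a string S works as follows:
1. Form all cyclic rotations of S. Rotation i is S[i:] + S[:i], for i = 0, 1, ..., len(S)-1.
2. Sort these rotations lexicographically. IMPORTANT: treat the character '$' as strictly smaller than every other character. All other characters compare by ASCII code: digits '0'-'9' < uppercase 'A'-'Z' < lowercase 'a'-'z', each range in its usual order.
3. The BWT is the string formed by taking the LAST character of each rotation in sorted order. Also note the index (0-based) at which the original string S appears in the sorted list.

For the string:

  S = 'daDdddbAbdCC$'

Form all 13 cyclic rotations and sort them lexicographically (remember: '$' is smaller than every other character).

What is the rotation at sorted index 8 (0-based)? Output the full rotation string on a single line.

All 13 rotations (rotation i = S[i:]+S[:i]):
  rot[0] = daDdddbAbdCC$
  rot[1] = aDdddbAbdCC$d
  rot[2] = DdddbAbdCC$da
  rot[3] = dddbAbdCC$daD
  rot[4] = ddbAbdCC$daDd
  rot[5] = dbAbdCC$daDdd
  rot[6] = bAbdCC$daDddd
  rot[7] = AbdCC$daDdddb
  rot[8] = bdCC$daDdddbA
  rot[9] = dCC$daDdddbAb
  rot[10] = CC$daDdddbAbd
  rot[11] = C$daDdddbAbdC
  rot[12] = $daDdddbAbdCC
Sorted (with $ < everything):
  sorted[0] = $daDdddbAbdCC
  sorted[1] = AbdCC$daDdddb
  sorted[2] = C$daDdddbAbdC
  sorted[3] = CC$daDdddbAbd
  sorted[4] = DdddbAbdCC$da
  sorted[5] = aDdddbAbdCC$d
  sorted[6] = bAbdCC$daDddd
  sorted[7] = bdCC$daDdddbA
  sorted[8] = dCC$daDdddbAb
  sorted[9] = daDdddbAbdCC$
  sorted[10] = dbAbdCC$daDdd
  sorted[11] = ddbAbdCC$daDd
  sorted[12] = dddbAbdCC$daD
sorted[8] = dCC$daDdddbAb

Answer: dCC$daDdddbAb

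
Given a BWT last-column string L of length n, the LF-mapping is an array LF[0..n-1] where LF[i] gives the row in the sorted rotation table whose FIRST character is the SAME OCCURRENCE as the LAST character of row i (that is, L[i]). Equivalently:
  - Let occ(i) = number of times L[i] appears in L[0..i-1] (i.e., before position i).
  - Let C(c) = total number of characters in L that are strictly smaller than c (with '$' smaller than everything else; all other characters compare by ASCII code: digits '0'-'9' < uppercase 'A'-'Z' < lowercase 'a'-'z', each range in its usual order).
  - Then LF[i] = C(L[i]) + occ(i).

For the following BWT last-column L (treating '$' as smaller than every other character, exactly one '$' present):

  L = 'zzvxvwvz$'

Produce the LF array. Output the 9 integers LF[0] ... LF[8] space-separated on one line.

Answer: 6 7 1 5 2 4 3 8 0

Derivation:
Char counts: '$':1, 'v':3, 'w':1, 'x':1, 'z':3
C (first-col start): C('$')=0, C('v')=1, C('w')=4, C('x')=5, C('z')=6
L[0]='z': occ=0, LF[0]=C('z')+0=6+0=6
L[1]='z': occ=1, LF[1]=C('z')+1=6+1=7
L[2]='v': occ=0, LF[2]=C('v')+0=1+0=1
L[3]='x': occ=0, LF[3]=C('x')+0=5+0=5
L[4]='v': occ=1, LF[4]=C('v')+1=1+1=2
L[5]='w': occ=0, LF[5]=C('w')+0=4+0=4
L[6]='v': occ=2, LF[6]=C('v')+2=1+2=3
L[7]='z': occ=2, LF[7]=C('z')+2=6+2=8
L[8]='$': occ=0, LF[8]=C('$')+0=0+0=0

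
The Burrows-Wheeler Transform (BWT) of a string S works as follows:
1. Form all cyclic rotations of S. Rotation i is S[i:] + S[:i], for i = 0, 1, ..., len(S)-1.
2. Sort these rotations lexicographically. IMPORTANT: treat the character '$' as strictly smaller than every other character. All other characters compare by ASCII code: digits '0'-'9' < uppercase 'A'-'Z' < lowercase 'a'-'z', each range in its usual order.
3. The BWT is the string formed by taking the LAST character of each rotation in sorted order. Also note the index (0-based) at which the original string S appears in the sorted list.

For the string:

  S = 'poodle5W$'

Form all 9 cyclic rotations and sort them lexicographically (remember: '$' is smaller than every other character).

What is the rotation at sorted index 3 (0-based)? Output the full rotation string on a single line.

All 9 rotations (rotation i = S[i:]+S[:i]):
  rot[0] = poodle5W$
  rot[1] = oodle5W$p
  rot[2] = odle5W$po
  rot[3] = dle5W$poo
  rot[4] = le5W$pood
  rot[5] = e5W$poodl
  rot[6] = 5W$poodle
  rot[7] = W$poodle5
  rot[8] = $poodle5W
Sorted (with $ < everything):
  sorted[0] = $poodle5W
  sorted[1] = 5W$poodle
  sorted[2] = W$poodle5
  sorted[3] = dle5W$poo
  sorted[4] = e5W$poodl
  sorted[5] = le5W$pood
  sorted[6] = odle5W$po
  sorted[7] = oodle5W$p
  sorted[8] = poodle5W$
sorted[3] = dle5W$poo

Answer: dle5W$poo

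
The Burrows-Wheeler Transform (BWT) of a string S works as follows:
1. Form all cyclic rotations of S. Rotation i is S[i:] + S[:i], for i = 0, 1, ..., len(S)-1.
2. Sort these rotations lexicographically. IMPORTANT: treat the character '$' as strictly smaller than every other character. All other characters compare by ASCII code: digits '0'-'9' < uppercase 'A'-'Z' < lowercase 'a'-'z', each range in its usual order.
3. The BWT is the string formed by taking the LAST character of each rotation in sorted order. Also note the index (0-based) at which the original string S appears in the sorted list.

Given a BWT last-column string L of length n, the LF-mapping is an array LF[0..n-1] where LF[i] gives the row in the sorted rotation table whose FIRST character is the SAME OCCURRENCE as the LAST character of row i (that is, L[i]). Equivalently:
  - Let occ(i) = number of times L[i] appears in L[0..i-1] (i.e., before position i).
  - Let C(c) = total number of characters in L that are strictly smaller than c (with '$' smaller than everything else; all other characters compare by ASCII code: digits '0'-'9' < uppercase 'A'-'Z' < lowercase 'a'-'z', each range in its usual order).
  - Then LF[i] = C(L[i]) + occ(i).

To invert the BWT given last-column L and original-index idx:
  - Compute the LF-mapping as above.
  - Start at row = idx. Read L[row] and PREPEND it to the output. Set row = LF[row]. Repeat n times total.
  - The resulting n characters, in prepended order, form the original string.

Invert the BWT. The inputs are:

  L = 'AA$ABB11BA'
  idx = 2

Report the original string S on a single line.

LF mapping: 3 4 0 5 7 8 1 2 9 6
Walk LF starting at row 2, prepending L[row]:
  step 1: row=2, L[2]='$', prepend. Next row=LF[2]=0
  step 2: row=0, L[0]='A', prepend. Next row=LF[0]=3
  step 3: row=3, L[3]='A', prepend. Next row=LF[3]=5
  step 4: row=5, L[5]='B', prepend. Next row=LF[5]=8
  step 5: row=8, L[8]='B', prepend. Next row=LF[8]=9
  step 6: row=9, L[9]='A', prepend. Next row=LF[9]=6
  step 7: row=6, L[6]='1', prepend. Next row=LF[6]=1
  step 8: row=1, L[1]='A', prepend. Next row=LF[1]=4
  step 9: row=4, L[4]='B', prepend. Next row=LF[4]=7
  step 10: row=7, L[7]='1', prepend. Next row=LF[7]=2
Reversed output: 1BA1ABBAA$

Answer: 1BA1ABBAA$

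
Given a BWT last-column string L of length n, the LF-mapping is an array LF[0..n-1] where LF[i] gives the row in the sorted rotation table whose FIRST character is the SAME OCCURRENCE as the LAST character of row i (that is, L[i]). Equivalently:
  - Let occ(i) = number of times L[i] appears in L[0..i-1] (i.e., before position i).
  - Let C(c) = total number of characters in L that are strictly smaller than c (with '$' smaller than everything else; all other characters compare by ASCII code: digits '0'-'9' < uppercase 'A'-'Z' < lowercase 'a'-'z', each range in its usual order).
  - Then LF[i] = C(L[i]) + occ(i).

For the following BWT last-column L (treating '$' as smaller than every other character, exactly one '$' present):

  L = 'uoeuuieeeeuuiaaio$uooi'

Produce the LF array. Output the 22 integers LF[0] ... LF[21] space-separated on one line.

Answer: 16 12 3 17 18 8 4 5 6 7 19 20 9 1 2 10 13 0 21 14 15 11

Derivation:
Char counts: '$':1, 'a':2, 'e':5, 'i':4, 'o':4, 'u':6
C (first-col start): C('$')=0, C('a')=1, C('e')=3, C('i')=8, C('o')=12, C('u')=16
L[0]='u': occ=0, LF[0]=C('u')+0=16+0=16
L[1]='o': occ=0, LF[1]=C('o')+0=12+0=12
L[2]='e': occ=0, LF[2]=C('e')+0=3+0=3
L[3]='u': occ=1, LF[3]=C('u')+1=16+1=17
L[4]='u': occ=2, LF[4]=C('u')+2=16+2=18
L[5]='i': occ=0, LF[5]=C('i')+0=8+0=8
L[6]='e': occ=1, LF[6]=C('e')+1=3+1=4
L[7]='e': occ=2, LF[7]=C('e')+2=3+2=5
L[8]='e': occ=3, LF[8]=C('e')+3=3+3=6
L[9]='e': occ=4, LF[9]=C('e')+4=3+4=7
L[10]='u': occ=3, LF[10]=C('u')+3=16+3=19
L[11]='u': occ=4, LF[11]=C('u')+4=16+4=20
L[12]='i': occ=1, LF[12]=C('i')+1=8+1=9
L[13]='a': occ=0, LF[13]=C('a')+0=1+0=1
L[14]='a': occ=1, LF[14]=C('a')+1=1+1=2
L[15]='i': occ=2, LF[15]=C('i')+2=8+2=10
L[16]='o': occ=1, LF[16]=C('o')+1=12+1=13
L[17]='$': occ=0, LF[17]=C('$')+0=0+0=0
L[18]='u': occ=5, LF[18]=C('u')+5=16+5=21
L[19]='o': occ=2, LF[19]=C('o')+2=12+2=14
L[20]='o': occ=3, LF[20]=C('o')+3=12+3=15
L[21]='i': occ=3, LF[21]=C('i')+3=8+3=11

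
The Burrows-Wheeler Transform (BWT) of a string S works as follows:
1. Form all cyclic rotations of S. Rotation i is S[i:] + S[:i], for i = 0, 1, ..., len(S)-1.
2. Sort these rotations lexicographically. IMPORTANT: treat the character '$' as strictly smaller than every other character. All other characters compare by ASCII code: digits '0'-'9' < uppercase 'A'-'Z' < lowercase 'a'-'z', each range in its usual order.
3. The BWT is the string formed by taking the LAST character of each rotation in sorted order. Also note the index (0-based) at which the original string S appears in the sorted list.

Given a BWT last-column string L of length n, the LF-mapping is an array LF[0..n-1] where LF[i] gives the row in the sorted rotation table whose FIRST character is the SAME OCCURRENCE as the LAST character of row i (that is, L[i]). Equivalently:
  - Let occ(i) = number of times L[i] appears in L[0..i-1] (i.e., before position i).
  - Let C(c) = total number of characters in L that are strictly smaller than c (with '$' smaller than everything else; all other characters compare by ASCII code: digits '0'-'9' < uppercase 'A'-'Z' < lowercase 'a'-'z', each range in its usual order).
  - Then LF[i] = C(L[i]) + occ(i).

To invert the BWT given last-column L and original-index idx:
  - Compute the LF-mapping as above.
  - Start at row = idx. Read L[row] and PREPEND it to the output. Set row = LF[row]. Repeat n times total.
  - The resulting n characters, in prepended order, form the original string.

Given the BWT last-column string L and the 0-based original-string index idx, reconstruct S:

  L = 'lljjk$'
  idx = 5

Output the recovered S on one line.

Answer: ljjkl$

Derivation:
LF mapping: 4 5 1 2 3 0
Walk LF starting at row 5, prepending L[row]:
  step 1: row=5, L[5]='$', prepend. Next row=LF[5]=0
  step 2: row=0, L[0]='l', prepend. Next row=LF[0]=4
  step 3: row=4, L[4]='k', prepend. Next row=LF[4]=3
  step 4: row=3, L[3]='j', prepend. Next row=LF[3]=2
  step 5: row=2, L[2]='j', prepend. Next row=LF[2]=1
  step 6: row=1, L[1]='l', prepend. Next row=LF[1]=5
Reversed output: ljjkl$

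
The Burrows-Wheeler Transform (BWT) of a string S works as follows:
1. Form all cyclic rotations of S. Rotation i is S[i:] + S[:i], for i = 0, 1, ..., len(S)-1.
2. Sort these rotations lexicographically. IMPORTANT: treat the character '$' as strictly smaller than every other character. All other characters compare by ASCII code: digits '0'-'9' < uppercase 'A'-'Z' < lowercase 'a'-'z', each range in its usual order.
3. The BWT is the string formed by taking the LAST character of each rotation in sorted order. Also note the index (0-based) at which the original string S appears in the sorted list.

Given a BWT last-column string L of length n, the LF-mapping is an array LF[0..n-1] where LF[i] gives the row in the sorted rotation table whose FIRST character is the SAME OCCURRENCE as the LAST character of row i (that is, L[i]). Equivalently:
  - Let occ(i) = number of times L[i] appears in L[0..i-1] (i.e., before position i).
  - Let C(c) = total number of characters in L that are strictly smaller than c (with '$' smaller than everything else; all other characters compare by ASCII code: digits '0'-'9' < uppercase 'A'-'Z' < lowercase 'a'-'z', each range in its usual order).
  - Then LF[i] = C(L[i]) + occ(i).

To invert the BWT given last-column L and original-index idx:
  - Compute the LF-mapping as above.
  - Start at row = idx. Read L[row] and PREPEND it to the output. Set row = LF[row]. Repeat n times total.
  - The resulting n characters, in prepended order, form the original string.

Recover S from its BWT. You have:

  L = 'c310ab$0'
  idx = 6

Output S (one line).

Answer: ba3010c$

Derivation:
LF mapping: 7 4 3 1 5 6 0 2
Walk LF starting at row 6, prepending L[row]:
  step 1: row=6, L[6]='$', prepend. Next row=LF[6]=0
  step 2: row=0, L[0]='c', prepend. Next row=LF[0]=7
  step 3: row=7, L[7]='0', prepend. Next row=LF[7]=2
  step 4: row=2, L[2]='1', prepend. Next row=LF[2]=3
  step 5: row=3, L[3]='0', prepend. Next row=LF[3]=1
  step 6: row=1, L[1]='3', prepend. Next row=LF[1]=4
  step 7: row=4, L[4]='a', prepend. Next row=LF[4]=5
  step 8: row=5, L[5]='b', prepend. Next row=LF[5]=6
Reversed output: ba3010c$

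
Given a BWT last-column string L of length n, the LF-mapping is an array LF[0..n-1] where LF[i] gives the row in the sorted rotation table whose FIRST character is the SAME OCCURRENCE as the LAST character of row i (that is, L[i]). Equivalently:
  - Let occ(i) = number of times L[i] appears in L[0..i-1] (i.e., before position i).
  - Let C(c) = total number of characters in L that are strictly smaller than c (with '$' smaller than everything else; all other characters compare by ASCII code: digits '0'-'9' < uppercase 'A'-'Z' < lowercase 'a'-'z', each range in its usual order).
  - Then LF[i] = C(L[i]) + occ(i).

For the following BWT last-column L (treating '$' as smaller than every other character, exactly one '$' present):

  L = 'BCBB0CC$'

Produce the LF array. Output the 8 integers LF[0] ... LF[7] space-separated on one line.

Char counts: '$':1, '0':1, 'B':3, 'C':3
C (first-col start): C('$')=0, C('0')=1, C('B')=2, C('C')=5
L[0]='B': occ=0, LF[0]=C('B')+0=2+0=2
L[1]='C': occ=0, LF[1]=C('C')+0=5+0=5
L[2]='B': occ=1, LF[2]=C('B')+1=2+1=3
L[3]='B': occ=2, LF[3]=C('B')+2=2+2=4
L[4]='0': occ=0, LF[4]=C('0')+0=1+0=1
L[5]='C': occ=1, LF[5]=C('C')+1=5+1=6
L[6]='C': occ=2, LF[6]=C('C')+2=5+2=7
L[7]='$': occ=0, LF[7]=C('$')+0=0+0=0

Answer: 2 5 3 4 1 6 7 0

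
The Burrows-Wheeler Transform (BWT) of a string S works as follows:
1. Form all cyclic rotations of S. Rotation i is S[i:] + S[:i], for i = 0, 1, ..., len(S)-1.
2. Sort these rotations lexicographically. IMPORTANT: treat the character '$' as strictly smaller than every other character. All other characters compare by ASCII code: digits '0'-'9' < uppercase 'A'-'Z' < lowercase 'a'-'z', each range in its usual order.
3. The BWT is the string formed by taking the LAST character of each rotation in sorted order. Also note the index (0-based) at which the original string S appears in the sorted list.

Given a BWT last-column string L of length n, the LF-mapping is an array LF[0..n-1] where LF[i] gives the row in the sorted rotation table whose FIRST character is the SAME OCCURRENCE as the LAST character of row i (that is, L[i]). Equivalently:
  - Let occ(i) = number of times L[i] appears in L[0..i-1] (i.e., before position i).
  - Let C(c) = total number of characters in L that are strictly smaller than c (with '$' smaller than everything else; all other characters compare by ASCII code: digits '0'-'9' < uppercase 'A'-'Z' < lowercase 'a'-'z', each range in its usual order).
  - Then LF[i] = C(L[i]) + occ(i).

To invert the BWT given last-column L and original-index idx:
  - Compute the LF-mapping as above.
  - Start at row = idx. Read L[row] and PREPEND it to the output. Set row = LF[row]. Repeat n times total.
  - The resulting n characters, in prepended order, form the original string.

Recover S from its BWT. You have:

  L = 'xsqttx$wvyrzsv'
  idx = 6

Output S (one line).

LF mapping: 10 3 1 5 6 11 0 9 7 12 2 13 4 8
Walk LF starting at row 6, prepending L[row]:
  step 1: row=6, L[6]='$', prepend. Next row=LF[6]=0
  step 2: row=0, L[0]='x', prepend. Next row=LF[0]=10
  step 3: row=10, L[10]='r', prepend. Next row=LF[10]=2
  step 4: row=2, L[2]='q', prepend. Next row=LF[2]=1
  step 5: row=1, L[1]='s', prepend. Next row=LF[1]=3
  step 6: row=3, L[3]='t', prepend. Next row=LF[3]=5
  step 7: row=5, L[5]='x', prepend. Next row=LF[5]=11
  step 8: row=11, L[11]='z', prepend. Next row=LF[11]=13
  step 9: row=13, L[13]='v', prepend. Next row=LF[13]=8
  step 10: row=8, L[8]='v', prepend. Next row=LF[8]=7
  step 11: row=7, L[7]='w', prepend. Next row=LF[7]=9
  step 12: row=9, L[9]='y', prepend. Next row=LF[9]=12
  step 13: row=12, L[12]='s', prepend. Next row=LF[12]=4
  step 14: row=4, L[4]='t', prepend. Next row=LF[4]=6
Reversed output: tsywvvzxtsqrx$

Answer: tsywvvzxtsqrx$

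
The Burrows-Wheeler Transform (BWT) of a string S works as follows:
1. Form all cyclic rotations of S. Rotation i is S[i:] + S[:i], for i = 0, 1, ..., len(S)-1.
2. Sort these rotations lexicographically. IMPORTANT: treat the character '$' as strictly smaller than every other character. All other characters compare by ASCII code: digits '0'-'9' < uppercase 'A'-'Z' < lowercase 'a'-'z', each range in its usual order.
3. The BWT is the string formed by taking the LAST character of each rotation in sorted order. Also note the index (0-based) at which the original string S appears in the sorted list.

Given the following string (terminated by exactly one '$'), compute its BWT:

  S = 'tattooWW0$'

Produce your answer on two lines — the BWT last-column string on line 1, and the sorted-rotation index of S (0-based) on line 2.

Answer: 0WWotot$ta
7

Derivation:
All 10 rotations (rotation i = S[i:]+S[:i]):
  rot[0] = tattooWW0$
  rot[1] = attooWW0$t
  rot[2] = ttooWW0$ta
  rot[3] = tooWW0$tat
  rot[4] = ooWW0$tatt
  rot[5] = oWW0$tatto
  rot[6] = WW0$tattoo
  rot[7] = W0$tattooW
  rot[8] = 0$tattooWW
  rot[9] = $tattooWW0
Sorted (with $ < everything):
  sorted[0] = $tattooWW0  (last char: '0')
  sorted[1] = 0$tattooWW  (last char: 'W')
  sorted[2] = W0$tattooW  (last char: 'W')
  sorted[3] = WW0$tattoo  (last char: 'o')
  sorted[4] = attooWW0$t  (last char: 't')
  sorted[5] = oWW0$tatto  (last char: 'o')
  sorted[6] = ooWW0$tatt  (last char: 't')
  sorted[7] = tattooWW0$  (last char: '$')
  sorted[8] = tooWW0$tat  (last char: 't')
  sorted[9] = ttooWW0$ta  (last char: 'a')
Last column: 0WWotot$ta
Original string S is at sorted index 7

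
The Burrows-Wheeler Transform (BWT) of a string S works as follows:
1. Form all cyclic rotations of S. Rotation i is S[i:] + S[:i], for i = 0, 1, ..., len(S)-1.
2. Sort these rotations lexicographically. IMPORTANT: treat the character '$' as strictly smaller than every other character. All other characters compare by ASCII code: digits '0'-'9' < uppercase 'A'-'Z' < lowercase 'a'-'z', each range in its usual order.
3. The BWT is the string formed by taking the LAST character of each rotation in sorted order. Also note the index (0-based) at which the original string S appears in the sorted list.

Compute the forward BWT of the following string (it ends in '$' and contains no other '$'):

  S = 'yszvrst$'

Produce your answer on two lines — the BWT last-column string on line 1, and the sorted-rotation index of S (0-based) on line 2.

All 8 rotations (rotation i = S[i:]+S[:i]):
  rot[0] = yszvrst$
  rot[1] = szvrst$y
  rot[2] = zvrst$ys
  rot[3] = vrst$ysz
  rot[4] = rst$yszv
  rot[5] = st$yszvr
  rot[6] = t$yszvrs
  rot[7] = $yszvrst
Sorted (with $ < everything):
  sorted[0] = $yszvrst  (last char: 't')
  sorted[1] = rst$yszv  (last char: 'v')
  sorted[2] = st$yszvr  (last char: 'r')
  sorted[3] = szvrst$y  (last char: 'y')
  sorted[4] = t$yszvrs  (last char: 's')
  sorted[5] = vrst$ysz  (last char: 'z')
  sorted[6] = yszvrst$  (last char: '$')
  sorted[7] = zvrst$ys  (last char: 's')
Last column: tvrysz$s
Original string S is at sorted index 6

Answer: tvrysz$s
6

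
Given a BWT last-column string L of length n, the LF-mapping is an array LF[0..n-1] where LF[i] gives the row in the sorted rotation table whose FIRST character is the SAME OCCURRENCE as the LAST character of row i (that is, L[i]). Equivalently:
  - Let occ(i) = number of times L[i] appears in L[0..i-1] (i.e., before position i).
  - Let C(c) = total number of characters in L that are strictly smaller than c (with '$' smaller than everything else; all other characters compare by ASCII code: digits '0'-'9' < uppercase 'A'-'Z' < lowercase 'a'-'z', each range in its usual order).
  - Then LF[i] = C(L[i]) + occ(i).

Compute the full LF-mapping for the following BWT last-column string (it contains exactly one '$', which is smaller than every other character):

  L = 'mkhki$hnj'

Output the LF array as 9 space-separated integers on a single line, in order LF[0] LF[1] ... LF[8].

Answer: 7 5 1 6 3 0 2 8 4

Derivation:
Char counts: '$':1, 'h':2, 'i':1, 'j':1, 'k':2, 'm':1, 'n':1
C (first-col start): C('$')=0, C('h')=1, C('i')=3, C('j')=4, C('k')=5, C('m')=7, C('n')=8
L[0]='m': occ=0, LF[0]=C('m')+0=7+0=7
L[1]='k': occ=0, LF[1]=C('k')+0=5+0=5
L[2]='h': occ=0, LF[2]=C('h')+0=1+0=1
L[3]='k': occ=1, LF[3]=C('k')+1=5+1=6
L[4]='i': occ=0, LF[4]=C('i')+0=3+0=3
L[5]='$': occ=0, LF[5]=C('$')+0=0+0=0
L[6]='h': occ=1, LF[6]=C('h')+1=1+1=2
L[7]='n': occ=0, LF[7]=C('n')+0=8+0=8
L[8]='j': occ=0, LF[8]=C('j')+0=4+0=4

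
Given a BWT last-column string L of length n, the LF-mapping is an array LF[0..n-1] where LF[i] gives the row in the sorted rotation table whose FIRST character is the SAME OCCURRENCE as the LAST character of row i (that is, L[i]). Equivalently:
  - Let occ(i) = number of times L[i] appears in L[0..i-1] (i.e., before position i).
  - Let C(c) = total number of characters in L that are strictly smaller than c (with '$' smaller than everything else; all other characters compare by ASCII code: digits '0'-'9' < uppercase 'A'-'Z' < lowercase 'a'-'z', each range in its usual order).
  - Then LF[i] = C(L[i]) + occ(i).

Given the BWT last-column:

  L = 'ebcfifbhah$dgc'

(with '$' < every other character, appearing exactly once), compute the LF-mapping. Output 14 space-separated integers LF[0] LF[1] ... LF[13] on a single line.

Char counts: '$':1, 'a':1, 'b':2, 'c':2, 'd':1, 'e':1, 'f':2, 'g':1, 'h':2, 'i':1
C (first-col start): C('$')=0, C('a')=1, C('b')=2, C('c')=4, C('d')=6, C('e')=7, C('f')=8, C('g')=10, C('h')=11, C('i')=13
L[0]='e': occ=0, LF[0]=C('e')+0=7+0=7
L[1]='b': occ=0, LF[1]=C('b')+0=2+0=2
L[2]='c': occ=0, LF[2]=C('c')+0=4+0=4
L[3]='f': occ=0, LF[3]=C('f')+0=8+0=8
L[4]='i': occ=0, LF[4]=C('i')+0=13+0=13
L[5]='f': occ=1, LF[5]=C('f')+1=8+1=9
L[6]='b': occ=1, LF[6]=C('b')+1=2+1=3
L[7]='h': occ=0, LF[7]=C('h')+0=11+0=11
L[8]='a': occ=0, LF[8]=C('a')+0=1+0=1
L[9]='h': occ=1, LF[9]=C('h')+1=11+1=12
L[10]='$': occ=0, LF[10]=C('$')+0=0+0=0
L[11]='d': occ=0, LF[11]=C('d')+0=6+0=6
L[12]='g': occ=0, LF[12]=C('g')+0=10+0=10
L[13]='c': occ=1, LF[13]=C('c')+1=4+1=5

Answer: 7 2 4 8 13 9 3 11 1 12 0 6 10 5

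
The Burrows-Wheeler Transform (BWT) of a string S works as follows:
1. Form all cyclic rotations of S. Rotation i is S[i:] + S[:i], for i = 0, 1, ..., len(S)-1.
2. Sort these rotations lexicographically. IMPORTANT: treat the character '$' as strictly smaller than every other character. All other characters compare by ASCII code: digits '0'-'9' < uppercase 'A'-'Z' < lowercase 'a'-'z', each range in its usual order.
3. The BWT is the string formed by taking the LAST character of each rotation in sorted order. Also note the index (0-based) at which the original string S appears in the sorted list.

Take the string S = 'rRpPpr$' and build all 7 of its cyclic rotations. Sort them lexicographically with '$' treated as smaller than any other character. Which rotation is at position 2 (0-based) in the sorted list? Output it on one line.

All 7 rotations (rotation i = S[i:]+S[:i]):
  rot[0] = rRpPpr$
  rot[1] = RpPpr$r
  rot[2] = pPpr$rR
  rot[3] = Ppr$rRp
  rot[4] = pr$rRpP
  rot[5] = r$rRpPp
  rot[6] = $rRpPpr
Sorted (with $ < everything):
  sorted[0] = $rRpPpr
  sorted[1] = Ppr$rRp
  sorted[2] = RpPpr$r
  sorted[3] = pPpr$rR
  sorted[4] = pr$rRpP
  sorted[5] = r$rRpPp
  sorted[6] = rRpPpr$
sorted[2] = RpPpr$r

Answer: RpPpr$r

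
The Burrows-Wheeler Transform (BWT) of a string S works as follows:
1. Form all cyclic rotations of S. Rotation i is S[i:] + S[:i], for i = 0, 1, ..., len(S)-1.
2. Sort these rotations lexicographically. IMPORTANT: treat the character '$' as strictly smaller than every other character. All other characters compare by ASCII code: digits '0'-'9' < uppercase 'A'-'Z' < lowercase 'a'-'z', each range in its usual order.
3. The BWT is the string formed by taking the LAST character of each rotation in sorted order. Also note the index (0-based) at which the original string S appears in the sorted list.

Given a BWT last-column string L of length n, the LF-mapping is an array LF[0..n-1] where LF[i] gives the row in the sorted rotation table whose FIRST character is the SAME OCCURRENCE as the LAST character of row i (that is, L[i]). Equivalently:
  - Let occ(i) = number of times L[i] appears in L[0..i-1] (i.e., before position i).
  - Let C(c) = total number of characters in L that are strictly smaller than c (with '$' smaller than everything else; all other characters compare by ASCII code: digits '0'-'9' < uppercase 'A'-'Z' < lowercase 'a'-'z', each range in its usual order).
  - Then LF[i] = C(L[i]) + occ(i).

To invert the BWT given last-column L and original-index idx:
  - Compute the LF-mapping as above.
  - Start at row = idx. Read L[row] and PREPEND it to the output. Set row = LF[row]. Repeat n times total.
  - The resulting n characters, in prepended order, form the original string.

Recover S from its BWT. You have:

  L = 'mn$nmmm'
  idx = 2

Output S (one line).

Answer: mmnmnm$

Derivation:
LF mapping: 1 5 0 6 2 3 4
Walk LF starting at row 2, prepending L[row]:
  step 1: row=2, L[2]='$', prepend. Next row=LF[2]=0
  step 2: row=0, L[0]='m', prepend. Next row=LF[0]=1
  step 3: row=1, L[1]='n', prepend. Next row=LF[1]=5
  step 4: row=5, L[5]='m', prepend. Next row=LF[5]=3
  step 5: row=3, L[3]='n', prepend. Next row=LF[3]=6
  step 6: row=6, L[6]='m', prepend. Next row=LF[6]=4
  step 7: row=4, L[4]='m', prepend. Next row=LF[4]=2
Reversed output: mmnmnm$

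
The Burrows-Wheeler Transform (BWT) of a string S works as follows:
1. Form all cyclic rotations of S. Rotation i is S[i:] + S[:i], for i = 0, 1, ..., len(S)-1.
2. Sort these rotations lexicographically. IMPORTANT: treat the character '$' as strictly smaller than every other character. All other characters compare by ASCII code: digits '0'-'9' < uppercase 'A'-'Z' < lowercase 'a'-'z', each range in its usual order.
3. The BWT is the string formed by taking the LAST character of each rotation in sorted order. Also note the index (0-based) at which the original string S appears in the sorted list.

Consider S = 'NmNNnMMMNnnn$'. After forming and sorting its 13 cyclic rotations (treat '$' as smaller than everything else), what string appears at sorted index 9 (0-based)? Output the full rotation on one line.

Answer: n$NmNNnMMMNnn

Derivation:
All 13 rotations (rotation i = S[i:]+S[:i]):
  rot[0] = NmNNnMMMNnnn$
  rot[1] = mNNnMMMNnnn$N
  rot[2] = NNnMMMNnnn$Nm
  rot[3] = NnMMMNnnn$NmN
  rot[4] = nMMMNnnn$NmNN
  rot[5] = MMMNnnn$NmNNn
  rot[6] = MMNnnn$NmNNnM
  rot[7] = MNnnn$NmNNnMM
  rot[8] = Nnnn$NmNNnMMM
  rot[9] = nnn$NmNNnMMMN
  rot[10] = nn$NmNNnMMMNn
  rot[11] = n$NmNNnMMMNnn
  rot[12] = $NmNNnMMMNnnn
Sorted (with $ < everything):
  sorted[0] = $NmNNnMMMNnnn
  sorted[1] = MMMNnnn$NmNNn
  sorted[2] = MMNnnn$NmNNnM
  sorted[3] = MNnnn$NmNNnMM
  sorted[4] = NNnMMMNnnn$Nm
  sorted[5] = NmNNnMMMNnnn$
  sorted[6] = NnMMMNnnn$NmN
  sorted[7] = Nnnn$NmNNnMMM
  sorted[8] = mNNnMMMNnnn$N
  sorted[9] = n$NmNNnMMMNnn
  sorted[10] = nMMMNnnn$NmNN
  sorted[11] = nn$NmNNnMMMNn
  sorted[12] = nnn$NmNNnMMMN
sorted[9] = n$NmNNnMMMNnn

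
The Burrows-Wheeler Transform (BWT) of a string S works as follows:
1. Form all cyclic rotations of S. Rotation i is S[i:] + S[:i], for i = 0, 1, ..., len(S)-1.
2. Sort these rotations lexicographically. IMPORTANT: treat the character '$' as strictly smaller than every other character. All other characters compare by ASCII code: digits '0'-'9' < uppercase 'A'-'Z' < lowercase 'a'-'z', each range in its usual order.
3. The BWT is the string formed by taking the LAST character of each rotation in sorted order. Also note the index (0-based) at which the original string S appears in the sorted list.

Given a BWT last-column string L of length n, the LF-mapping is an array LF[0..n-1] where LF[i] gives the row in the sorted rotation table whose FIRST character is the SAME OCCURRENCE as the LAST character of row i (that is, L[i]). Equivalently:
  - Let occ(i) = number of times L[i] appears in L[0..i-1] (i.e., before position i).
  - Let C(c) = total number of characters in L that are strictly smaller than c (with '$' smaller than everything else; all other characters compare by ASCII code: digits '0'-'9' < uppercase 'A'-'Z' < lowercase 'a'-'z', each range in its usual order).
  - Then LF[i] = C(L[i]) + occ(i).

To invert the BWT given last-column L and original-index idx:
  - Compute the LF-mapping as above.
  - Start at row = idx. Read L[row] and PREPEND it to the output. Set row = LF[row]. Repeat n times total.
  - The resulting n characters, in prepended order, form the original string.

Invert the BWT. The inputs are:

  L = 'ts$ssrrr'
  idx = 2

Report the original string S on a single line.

Answer: rssrsrt$

Derivation:
LF mapping: 7 4 0 5 6 1 2 3
Walk LF starting at row 2, prepending L[row]:
  step 1: row=2, L[2]='$', prepend. Next row=LF[2]=0
  step 2: row=0, L[0]='t', prepend. Next row=LF[0]=7
  step 3: row=7, L[7]='r', prepend. Next row=LF[7]=3
  step 4: row=3, L[3]='s', prepend. Next row=LF[3]=5
  step 5: row=5, L[5]='r', prepend. Next row=LF[5]=1
  step 6: row=1, L[1]='s', prepend. Next row=LF[1]=4
  step 7: row=4, L[4]='s', prepend. Next row=LF[4]=6
  step 8: row=6, L[6]='r', prepend. Next row=LF[6]=2
Reversed output: rssrsrt$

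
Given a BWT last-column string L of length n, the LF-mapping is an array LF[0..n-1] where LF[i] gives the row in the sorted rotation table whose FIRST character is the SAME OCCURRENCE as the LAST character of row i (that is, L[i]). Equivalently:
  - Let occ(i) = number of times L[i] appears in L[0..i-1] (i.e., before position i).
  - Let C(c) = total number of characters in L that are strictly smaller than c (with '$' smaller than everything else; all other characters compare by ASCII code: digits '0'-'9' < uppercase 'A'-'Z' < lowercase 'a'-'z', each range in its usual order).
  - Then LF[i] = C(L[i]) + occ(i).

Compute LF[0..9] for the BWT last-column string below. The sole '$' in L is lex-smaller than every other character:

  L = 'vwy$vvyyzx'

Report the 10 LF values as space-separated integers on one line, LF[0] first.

Char counts: '$':1, 'v':3, 'w':1, 'x':1, 'y':3, 'z':1
C (first-col start): C('$')=0, C('v')=1, C('w')=4, C('x')=5, C('y')=6, C('z')=9
L[0]='v': occ=0, LF[0]=C('v')+0=1+0=1
L[1]='w': occ=0, LF[1]=C('w')+0=4+0=4
L[2]='y': occ=0, LF[2]=C('y')+0=6+0=6
L[3]='$': occ=0, LF[3]=C('$')+0=0+0=0
L[4]='v': occ=1, LF[4]=C('v')+1=1+1=2
L[5]='v': occ=2, LF[5]=C('v')+2=1+2=3
L[6]='y': occ=1, LF[6]=C('y')+1=6+1=7
L[7]='y': occ=2, LF[7]=C('y')+2=6+2=8
L[8]='z': occ=0, LF[8]=C('z')+0=9+0=9
L[9]='x': occ=0, LF[9]=C('x')+0=5+0=5

Answer: 1 4 6 0 2 3 7 8 9 5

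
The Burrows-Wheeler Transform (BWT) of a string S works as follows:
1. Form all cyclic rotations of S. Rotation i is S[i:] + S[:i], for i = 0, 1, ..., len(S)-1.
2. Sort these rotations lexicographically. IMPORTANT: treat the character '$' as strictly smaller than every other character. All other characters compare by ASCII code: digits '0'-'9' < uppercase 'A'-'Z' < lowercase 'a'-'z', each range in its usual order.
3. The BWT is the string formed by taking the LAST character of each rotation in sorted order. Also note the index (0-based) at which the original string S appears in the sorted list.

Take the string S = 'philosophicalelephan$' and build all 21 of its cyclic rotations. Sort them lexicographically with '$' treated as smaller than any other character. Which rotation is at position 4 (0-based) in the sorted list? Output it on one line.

Answer: elephan$philosophical

Derivation:
All 21 rotations (rotation i = S[i:]+S[:i]):
  rot[0] = philosophicalelephan$
  rot[1] = hilosophicalelephan$p
  rot[2] = ilosophicalelephan$ph
  rot[3] = losophicalelephan$phi
  rot[4] = osophicalelephan$phil
  rot[5] = sophicalelephan$philo
  rot[6] = ophicalelephan$philos
  rot[7] = phicalelephan$philoso
  rot[8] = hicalelephan$philosop
  rot[9] = icalelephan$philosoph
  rot[10] = calelephan$philosophi
  rot[11] = alelephan$philosophic
  rot[12] = lelephan$philosophica
  rot[13] = elephan$philosophical
  rot[14] = lephan$philosophicale
  rot[15] = ephan$philosophicalel
  rot[16] = phan$philosophicalele
  rot[17] = han$philosophicalelep
  rot[18] = an$philosophicaleleph
  rot[19] = n$philosophicalelepha
  rot[20] = $philosophicalelephan
Sorted (with $ < everything):
  sorted[0] = $philosophicalelephan
  sorted[1] = alelephan$philosophic
  sorted[2] = an$philosophicaleleph
  sorted[3] = calelephan$philosophi
  sorted[4] = elephan$philosophical
  sorted[5] = ephan$philosophicalel
  sorted[6] = han$philosophicalelep
  sorted[7] = hicalelephan$philosop
  sorted[8] = hilosophicalelephan$p
  sorted[9] = icalelephan$philosoph
  sorted[10] = ilosophicalelephan$ph
  sorted[11] = lelephan$philosophica
  sorted[12] = lephan$philosophicale
  sorted[13] = losophicalelephan$phi
  sorted[14] = n$philosophicalelepha
  sorted[15] = ophicalelephan$philos
  sorted[16] = osophicalelephan$phil
  sorted[17] = phan$philosophicalele
  sorted[18] = phicalelephan$philoso
  sorted[19] = philosophicalelephan$
  sorted[20] = sophicalelephan$philo
sorted[4] = elephan$philosophical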